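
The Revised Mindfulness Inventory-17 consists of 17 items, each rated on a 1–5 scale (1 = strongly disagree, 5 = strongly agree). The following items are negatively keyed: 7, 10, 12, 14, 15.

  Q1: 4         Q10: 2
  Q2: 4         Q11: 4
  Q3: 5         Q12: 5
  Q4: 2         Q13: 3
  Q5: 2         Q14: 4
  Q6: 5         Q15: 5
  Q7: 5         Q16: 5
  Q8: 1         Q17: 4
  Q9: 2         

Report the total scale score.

50

Reverse-coded items (on a 1–5 scale, reversed = 6 − raw):
  item 7: 6 − 5 = 1
  item 10: 6 − 2 = 4
  item 12: 6 − 5 = 1
  item 14: 6 − 4 = 2
  item 15: 6 − 5 = 1
Scored responses: 4, 4, 5, 2, 2, 5, 1, 1, 2, 4, 4, 1, 3, 2, 1, 5, 4
Total = 4 + 4 + 5 + 2 + 2 + 5 + 1 + 1 + 2 + 4 + 4 + 1 + 3 + 2 + 1 + 5 + 4 = 50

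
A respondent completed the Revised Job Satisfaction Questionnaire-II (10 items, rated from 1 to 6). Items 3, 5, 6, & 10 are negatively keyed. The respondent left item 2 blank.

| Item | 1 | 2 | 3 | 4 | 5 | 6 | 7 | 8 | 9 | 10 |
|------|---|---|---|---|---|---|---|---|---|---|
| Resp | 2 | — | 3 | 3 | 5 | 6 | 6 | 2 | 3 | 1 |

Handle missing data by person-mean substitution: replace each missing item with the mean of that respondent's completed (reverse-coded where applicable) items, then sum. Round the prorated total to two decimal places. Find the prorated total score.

32.22

Reverse-coded (reverse-coded value = 7 − response):
  item 3: 7 − 3 = 4
  item 5: 7 − 5 = 2
  item 6: 7 − 6 = 1
  item 10: 7 − 1 = 6
Completed scored items (9 of 10): 2, 4, 3, 2, 1, 6, 2, 3, 6; sum = 29.
Person mean = 29 / 9 ≈ 3.2222
Prorated total = (29 / 9) × 10 = 32.22 (to 2 dp)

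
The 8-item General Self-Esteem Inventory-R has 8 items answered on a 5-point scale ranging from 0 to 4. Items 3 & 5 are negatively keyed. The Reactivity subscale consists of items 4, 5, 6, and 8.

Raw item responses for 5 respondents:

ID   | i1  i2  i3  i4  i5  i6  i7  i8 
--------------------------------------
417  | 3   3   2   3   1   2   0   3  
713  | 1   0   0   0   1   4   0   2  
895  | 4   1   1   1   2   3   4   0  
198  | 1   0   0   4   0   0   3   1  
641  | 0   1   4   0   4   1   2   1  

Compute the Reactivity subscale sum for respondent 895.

Respondent 895 raw: 4, 1, 1, 1, 2, 3, 4, 0.
Reactivity items: 4, 5, 6, 8.
Reverse-coded (on a 0–4 scale, reversed = 4 − raw):
  item 4: 1
  item 5: 4 − 2 = 2
  item 6: 3
  item 8: 0
Sum = 1 + 2 + 3 + 0 = 6

6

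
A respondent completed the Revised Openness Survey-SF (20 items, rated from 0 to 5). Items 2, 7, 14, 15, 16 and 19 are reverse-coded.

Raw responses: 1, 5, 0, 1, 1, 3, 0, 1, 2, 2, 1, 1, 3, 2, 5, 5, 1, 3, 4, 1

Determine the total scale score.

Raw sum = 42. Reverse-coded items: 2, 7, 14, 15, 16, 19; their raw sum = 21.
Each reversal replaces raw with 5 − raw, changing the total by 5 − 2·raw per item.
Total = 42 + 6·5 − 2·21 = 42 + 30 − 42 = 30

30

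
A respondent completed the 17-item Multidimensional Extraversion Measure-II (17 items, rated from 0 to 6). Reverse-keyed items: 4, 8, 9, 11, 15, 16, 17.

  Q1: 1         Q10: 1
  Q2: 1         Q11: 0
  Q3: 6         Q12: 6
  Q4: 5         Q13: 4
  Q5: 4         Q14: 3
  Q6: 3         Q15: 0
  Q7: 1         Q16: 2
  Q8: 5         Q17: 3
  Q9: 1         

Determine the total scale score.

56

Reverse-keyed items use 6 − raw:
  item 4: 6 − 5 = 1
  item 8: 6 − 5 = 1
  item 9: 6 − 1 = 5
  item 11: 6 − 0 = 6
  item 15: 6 − 0 = 6
  item 16: 6 − 2 = 4
  item 17: 6 − 3 = 3
Scored items: 1, 1, 6, 1, 4, 3, 1, 1, 5, 1, 6, 6, 4, 3, 6, 4, 3
Total = 1 + 1 + 6 + 1 + 4 + 3 + 1 + 1 + 5 + 1 + 6 + 6 + 4 + 3 + 6 + 4 + 3 = 56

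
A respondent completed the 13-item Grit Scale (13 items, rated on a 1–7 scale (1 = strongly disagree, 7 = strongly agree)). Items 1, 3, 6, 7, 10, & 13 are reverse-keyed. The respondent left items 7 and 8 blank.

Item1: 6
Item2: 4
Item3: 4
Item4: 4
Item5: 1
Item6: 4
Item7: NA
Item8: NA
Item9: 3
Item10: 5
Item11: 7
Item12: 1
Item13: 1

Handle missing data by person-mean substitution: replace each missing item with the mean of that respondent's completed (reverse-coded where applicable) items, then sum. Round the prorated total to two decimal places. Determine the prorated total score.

Reverse-coded (reversed = (1+7) − raw = 8 − raw):
  item 1: 8 − 6 = 2
  item 3: 8 − 4 = 4
  item 6: 8 − 4 = 4
  item 10: 8 − 5 = 3
  item 13: 8 − 1 = 7
Completed scored items (11 of 13): 2, 4, 4, 4, 1, 4, 3, 3, 7, 1, 7; sum = 40.
Person mean = 40 / 11 ≈ 3.6364
Prorated total = (40 / 11) × 13 = 47.27 (to 2 dp)

47.27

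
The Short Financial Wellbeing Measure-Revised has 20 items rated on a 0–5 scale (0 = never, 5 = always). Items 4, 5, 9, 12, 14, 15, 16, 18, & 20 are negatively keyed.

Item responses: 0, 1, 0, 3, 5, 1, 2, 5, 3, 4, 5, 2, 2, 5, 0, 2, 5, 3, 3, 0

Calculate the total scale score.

50

Reversing items 4, 5, 9, 12, 14, 15, 16, 18 and 20 with 5 − raw:
Total = 0 + 1 + 0 + (5−3) + (5−5) + 1 + 2 + 5 + (5−3) + 4 + 5 + (5−2) + 2 + (5−5) + (5−0) + (5−2) + 5 + (5−3) + 3 + (5−0)
      = 0 + 1 + 0 + 2 + 0 + 1 + 2 + 5 + 2 + 4 + 5 + 3 + 2 + 0 + 5 + 3 + 5 + 2 + 3 + 5 = 50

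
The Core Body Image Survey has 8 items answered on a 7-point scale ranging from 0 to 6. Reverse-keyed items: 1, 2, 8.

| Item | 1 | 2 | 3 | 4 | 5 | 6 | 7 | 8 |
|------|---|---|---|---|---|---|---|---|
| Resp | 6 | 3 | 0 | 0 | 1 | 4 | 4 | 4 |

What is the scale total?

14

Raw sum = 22. Reverse-keyed items: 1, 2, 8; their raw sum = 13.
Each reversal replaces raw with 6 − raw, changing the total by 6 − 2·raw per item.
Total = 22 + 3·6 − 2·13 = 22 + 18 − 26 = 14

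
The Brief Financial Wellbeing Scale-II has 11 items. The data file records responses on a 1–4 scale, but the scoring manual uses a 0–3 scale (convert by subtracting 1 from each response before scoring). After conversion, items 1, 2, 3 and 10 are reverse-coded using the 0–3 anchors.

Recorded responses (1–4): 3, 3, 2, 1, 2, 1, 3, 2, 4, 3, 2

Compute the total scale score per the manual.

Convert to 0–3: 2, 2, 1, 0, 1, 0, 2, 1, 3, 2, 1
Reverse-coded (reverse-coded value = 3 − response):
  item 1: 3 − 2 = 1
  item 2: 3 − 2 = 1
  item 3: 3 − 1 = 2
  item 10: 3 − 2 = 1
Scored: 1, 1, 2, 0, 1, 0, 2, 1, 3, 1, 1
Total = 13

13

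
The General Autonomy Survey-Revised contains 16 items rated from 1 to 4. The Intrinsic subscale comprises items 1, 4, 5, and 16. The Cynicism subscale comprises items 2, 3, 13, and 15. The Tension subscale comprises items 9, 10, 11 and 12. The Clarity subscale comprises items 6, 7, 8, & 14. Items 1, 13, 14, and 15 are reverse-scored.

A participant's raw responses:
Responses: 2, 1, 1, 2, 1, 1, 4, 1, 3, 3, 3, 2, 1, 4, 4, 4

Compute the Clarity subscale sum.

Clarity items: 6, 7, 8, 14.
Of these, item 14 is reverse-scored; reversed = (1+4) − raw = 5 − raw.
  item 6: 1
  item 7: 4
  item 8: 1
  item 14: 5 − 4 = 1
Sum = 1 + 4 + 1 + 1 = 7

7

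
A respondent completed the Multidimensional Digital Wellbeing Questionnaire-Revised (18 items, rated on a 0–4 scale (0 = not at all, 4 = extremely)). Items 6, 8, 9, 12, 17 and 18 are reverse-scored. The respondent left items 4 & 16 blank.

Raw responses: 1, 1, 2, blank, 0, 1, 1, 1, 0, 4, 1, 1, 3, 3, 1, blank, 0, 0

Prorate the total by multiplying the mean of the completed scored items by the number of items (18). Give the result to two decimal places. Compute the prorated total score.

Reverse-coded (reversed = (0+4) − raw = 4 − raw):
  item 6: 4 − 1 = 3
  item 8: 4 − 1 = 3
  item 9: 4 − 0 = 4
  item 12: 4 − 1 = 3
  item 17: 4 − 0 = 4
  item 18: 4 − 0 = 4
Completed scored items (16 of 18): 1, 1, 2, 0, 3, 1, 3, 4, 4, 1, 3, 3, 3, 1, 4, 4; sum = 38.
Person mean = 38 / 16 ≈ 2.3750
Prorated total = (38 / 16) × 18 = 42.75 (to 2 dp)

42.75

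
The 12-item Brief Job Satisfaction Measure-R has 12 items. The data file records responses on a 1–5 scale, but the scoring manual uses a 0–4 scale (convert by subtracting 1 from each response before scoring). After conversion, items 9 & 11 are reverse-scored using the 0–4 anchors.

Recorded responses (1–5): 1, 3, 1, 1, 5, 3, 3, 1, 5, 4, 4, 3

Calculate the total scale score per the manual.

Convert to 0–4: 0, 2, 0, 0, 4, 2, 2, 0, 4, 3, 3, 2
Reverse-coded (reversed = (0+4) − raw = 4 − raw):
  item 9: 4 − 4 = 0
  item 11: 4 − 3 = 1
Scored: 0, 2, 0, 0, 4, 2, 2, 0, 0, 3, 1, 2
Total = 16

16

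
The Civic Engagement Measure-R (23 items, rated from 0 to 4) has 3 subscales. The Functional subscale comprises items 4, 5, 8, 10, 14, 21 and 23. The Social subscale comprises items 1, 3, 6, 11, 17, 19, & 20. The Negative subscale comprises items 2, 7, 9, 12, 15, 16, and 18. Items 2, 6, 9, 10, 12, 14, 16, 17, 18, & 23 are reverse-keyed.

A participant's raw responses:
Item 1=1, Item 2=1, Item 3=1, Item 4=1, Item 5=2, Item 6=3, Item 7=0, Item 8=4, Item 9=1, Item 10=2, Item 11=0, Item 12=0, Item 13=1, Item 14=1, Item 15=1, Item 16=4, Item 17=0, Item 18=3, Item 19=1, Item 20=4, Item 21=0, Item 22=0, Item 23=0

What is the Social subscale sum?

Social items: 1, 3, 6, 11, 17, 19, 20.
Of these, items 6 and 17 are reverse-keyed; reverse-coded value = 4 − response.
  item 1: 1
  item 3: 1
  item 6: 4 − 3 = 1
  item 11: 0
  item 17: 4 − 0 = 4
  item 19: 1
  item 20: 4
Sum = 1 + 1 + 1 + 0 + 4 + 1 + 4 = 12

12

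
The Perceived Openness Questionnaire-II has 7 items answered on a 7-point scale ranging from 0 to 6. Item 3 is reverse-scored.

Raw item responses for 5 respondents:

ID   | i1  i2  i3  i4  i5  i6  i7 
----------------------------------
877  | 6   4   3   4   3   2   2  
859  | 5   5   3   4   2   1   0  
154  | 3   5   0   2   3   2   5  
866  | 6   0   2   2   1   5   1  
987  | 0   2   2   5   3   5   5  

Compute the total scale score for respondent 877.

Respondent 877 raw: 6, 4, 3, 4, 3, 2, 2.
Reverse-coded (reversed = (0+6) − raw = 6 − raw):
  item 1: 6
  item 2: 4
  item 3: 6 − 3 = 3
  item 4: 4
  item 5: 3
  item 6: 2
  item 7: 2
Sum = 6 + 4 + 3 + 4 + 3 + 2 + 2 = 24

24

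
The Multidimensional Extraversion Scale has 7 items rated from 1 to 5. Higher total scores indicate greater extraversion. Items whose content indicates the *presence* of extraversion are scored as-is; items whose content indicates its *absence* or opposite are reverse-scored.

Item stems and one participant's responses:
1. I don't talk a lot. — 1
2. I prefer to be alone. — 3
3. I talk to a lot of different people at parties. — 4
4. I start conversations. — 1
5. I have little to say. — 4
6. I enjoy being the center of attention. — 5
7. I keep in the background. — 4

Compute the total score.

22

Items 1, 2, 5, 7 describe the absence/opposite of extraversion → reverse-score.
on a 1–5 scale, reversed = 6 − raw.
  item 1: 6 − 1 = 5
  item 2: 6 − 3 = 3
  item 3: 4
  item 4: 1
  item 5: 6 − 4 = 2
  item 6: 5
  item 7: 6 − 4 = 2
Total = 5 + 3 + 4 + 1 + 2 + 5 + 2 = 22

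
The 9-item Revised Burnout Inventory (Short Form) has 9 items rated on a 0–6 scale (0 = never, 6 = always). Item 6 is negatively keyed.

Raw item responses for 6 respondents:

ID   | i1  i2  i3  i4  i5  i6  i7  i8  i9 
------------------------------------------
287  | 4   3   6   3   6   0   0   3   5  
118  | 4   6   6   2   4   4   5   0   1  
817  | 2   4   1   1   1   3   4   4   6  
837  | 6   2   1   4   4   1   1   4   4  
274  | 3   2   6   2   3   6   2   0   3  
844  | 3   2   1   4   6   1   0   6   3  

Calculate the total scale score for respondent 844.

30

Respondent 844 raw: 3, 2, 1, 4, 6, 1, 0, 6, 3.
Reverse-coded (reverse-coded value = 6 − response):
  item 1: 3
  item 2: 2
  item 3: 1
  item 4: 4
  item 5: 6
  item 6: 6 − 1 = 5
  item 7: 0
  item 8: 6
  item 9: 3
Sum = 3 + 2 + 1 + 4 + 6 + 5 + 0 + 6 + 3 = 30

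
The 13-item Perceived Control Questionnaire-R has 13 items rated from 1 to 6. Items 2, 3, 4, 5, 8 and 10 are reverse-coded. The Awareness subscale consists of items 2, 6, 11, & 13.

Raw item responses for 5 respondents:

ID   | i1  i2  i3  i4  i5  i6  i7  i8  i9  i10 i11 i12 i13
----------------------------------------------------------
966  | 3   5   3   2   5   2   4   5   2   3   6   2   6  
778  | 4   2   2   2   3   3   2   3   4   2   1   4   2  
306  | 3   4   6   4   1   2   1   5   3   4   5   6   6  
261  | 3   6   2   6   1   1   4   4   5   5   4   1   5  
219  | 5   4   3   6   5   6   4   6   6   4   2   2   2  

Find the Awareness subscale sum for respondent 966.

Respondent 966 raw: 3, 5, 3, 2, 5, 2, 4, 5, 2, 3, 6, 2, 6.
Awareness items: 2, 6, 11, 13.
Reverse-coded (reverse-coded value = 7 − response):
  item 2: 7 − 5 = 2
  item 6: 2
  item 11: 6
  item 13: 6
Sum = 2 + 2 + 6 + 6 = 16

16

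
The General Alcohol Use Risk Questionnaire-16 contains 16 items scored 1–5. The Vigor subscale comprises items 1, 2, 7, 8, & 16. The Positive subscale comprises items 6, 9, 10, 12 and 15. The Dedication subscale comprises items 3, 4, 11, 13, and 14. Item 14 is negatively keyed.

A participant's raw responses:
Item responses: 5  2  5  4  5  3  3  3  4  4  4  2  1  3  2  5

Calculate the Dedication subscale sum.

17

Dedication items: 3, 4, 11, 13, 14.
Of these, item 14 is negatively keyed; reversed = (1+5) − raw = 6 − raw.
  item 3: 5
  item 4: 4
  item 11: 4
  item 13: 1
  item 14: 6 − 3 = 3
Sum = 5 + 4 + 4 + 1 + 3 = 17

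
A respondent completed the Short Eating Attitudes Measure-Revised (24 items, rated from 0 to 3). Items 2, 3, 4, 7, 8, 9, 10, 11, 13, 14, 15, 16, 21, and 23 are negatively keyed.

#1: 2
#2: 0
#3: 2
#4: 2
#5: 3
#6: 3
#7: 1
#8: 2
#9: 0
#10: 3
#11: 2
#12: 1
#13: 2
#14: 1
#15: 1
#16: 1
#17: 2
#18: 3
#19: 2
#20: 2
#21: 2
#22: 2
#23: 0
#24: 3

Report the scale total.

Reverse-coded items (on a 0–3 scale, reversed = 3 − raw):
  item 2: 3 − 0 = 3
  item 3: 3 − 2 = 1
  item 4: 3 − 2 = 1
  item 7: 3 − 1 = 2
  item 8: 3 − 2 = 1
  item 9: 3 − 0 = 3
  item 10: 3 − 3 = 0
  item 11: 3 − 2 = 1
  item 13: 3 − 2 = 1
  item 14: 3 − 1 = 2
  item 15: 3 − 1 = 2
  item 16: 3 − 1 = 2
  item 21: 3 − 2 = 1
  item 23: 3 − 0 = 3
Scored items: 2, 3, 1, 1, 3, 3, 2, 1, 3, 0, 1, 1, 1, 2, 2, 2, 2, 3, 2, 2, 1, 2, 3, 3
Total = 2 + 3 + 1 + 1 + 3 + 3 + 2 + 1 + 3 + 0 + 1 + 1 + 1 + 2 + 2 + 2 + 2 + 3 + 2 + 2 + 1 + 2 + 3 + 3 = 46

46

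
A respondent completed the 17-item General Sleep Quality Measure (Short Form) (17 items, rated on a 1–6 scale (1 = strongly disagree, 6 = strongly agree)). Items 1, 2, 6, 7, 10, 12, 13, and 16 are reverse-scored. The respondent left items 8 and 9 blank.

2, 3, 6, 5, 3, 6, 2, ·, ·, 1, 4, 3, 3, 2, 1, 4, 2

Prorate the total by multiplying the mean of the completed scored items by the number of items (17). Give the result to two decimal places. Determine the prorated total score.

62.33

Reverse-coded (on a 1–6 scale, reversed = 7 − raw):
  item 1: 7 − 2 = 5
  item 2: 7 − 3 = 4
  item 6: 7 − 6 = 1
  item 7: 7 − 2 = 5
  item 10: 7 − 1 = 6
  item 12: 7 − 3 = 4
  item 13: 7 − 3 = 4
  item 16: 7 − 4 = 3
Completed scored items (15 of 17): 5, 4, 6, 5, 3, 1, 5, 6, 4, 4, 4, 2, 1, 3, 2; sum = 55.
Person mean = 55 / 15 ≈ 3.6667
Prorated total = (55 / 15) × 17 = 62.33 (to 2 dp)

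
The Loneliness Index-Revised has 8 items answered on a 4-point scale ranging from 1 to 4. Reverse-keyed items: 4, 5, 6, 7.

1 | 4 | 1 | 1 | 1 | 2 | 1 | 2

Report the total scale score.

23

Reversing items 4, 5, 6 and 7 with 5 − raw:
Total = 1 + 4 + 1 + (5−1) + (5−1) + (5−2) + (5−1) + 2
      = 1 + 4 + 1 + 4 + 4 + 3 + 4 + 2 = 23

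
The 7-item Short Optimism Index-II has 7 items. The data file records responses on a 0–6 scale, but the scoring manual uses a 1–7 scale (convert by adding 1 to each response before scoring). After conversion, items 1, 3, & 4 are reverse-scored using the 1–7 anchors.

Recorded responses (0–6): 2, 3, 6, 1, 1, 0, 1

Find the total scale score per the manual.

21

Convert to 1–7: 3, 4, 7, 2, 2, 1, 2
Reverse-coded (on a 1–7 scale, reversed = 8 − raw):
  item 1: 8 − 3 = 5
  item 3: 8 − 7 = 1
  item 4: 8 − 2 = 6
Scored: 5, 4, 1, 6, 2, 1, 2
Total = 21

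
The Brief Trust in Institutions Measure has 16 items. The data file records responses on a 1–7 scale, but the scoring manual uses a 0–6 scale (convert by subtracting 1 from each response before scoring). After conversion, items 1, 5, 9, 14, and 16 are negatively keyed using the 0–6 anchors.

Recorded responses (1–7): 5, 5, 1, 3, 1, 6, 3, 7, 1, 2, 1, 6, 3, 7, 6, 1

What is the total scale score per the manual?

Convert to 0–6: 4, 4, 0, 2, 0, 5, 2, 6, 0, 1, 0, 5, 2, 6, 5, 0
Reverse-coded (reverse-coded value = 6 − response):
  item 1: 6 − 4 = 2
  item 5: 6 − 0 = 6
  item 9: 6 − 0 = 6
  item 14: 6 − 6 = 0
  item 16: 6 − 0 = 6
Scored: 2, 4, 0, 2, 6, 5, 2, 6, 6, 1, 0, 5, 2, 0, 5, 6
Total = 52

52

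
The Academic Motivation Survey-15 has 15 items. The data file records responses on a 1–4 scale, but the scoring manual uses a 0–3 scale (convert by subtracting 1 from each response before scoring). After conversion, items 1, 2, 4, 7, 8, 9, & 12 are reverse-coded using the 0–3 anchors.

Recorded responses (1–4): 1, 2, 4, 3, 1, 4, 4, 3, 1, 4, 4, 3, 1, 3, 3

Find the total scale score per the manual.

27

Convert to 0–3: 0, 1, 3, 2, 0, 3, 3, 2, 0, 3, 3, 2, 0, 2, 2
Reverse-coded (on a 0–3 scale, reversed = 3 − raw):
  item 1: 3 − 0 = 3
  item 2: 3 − 1 = 2
  item 4: 3 − 2 = 1
  item 7: 3 − 3 = 0
  item 8: 3 − 2 = 1
  item 9: 3 − 0 = 3
  item 12: 3 − 2 = 1
Scored: 3, 2, 3, 1, 0, 3, 0, 1, 3, 3, 3, 1, 0, 2, 2
Total = 27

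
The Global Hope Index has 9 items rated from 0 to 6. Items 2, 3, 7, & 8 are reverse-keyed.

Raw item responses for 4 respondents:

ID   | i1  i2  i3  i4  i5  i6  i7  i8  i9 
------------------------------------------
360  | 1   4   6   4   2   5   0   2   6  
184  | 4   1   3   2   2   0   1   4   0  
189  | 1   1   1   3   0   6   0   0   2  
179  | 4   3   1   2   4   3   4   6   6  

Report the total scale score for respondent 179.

Respondent 179 raw: 4, 3, 1, 2, 4, 3, 4, 6, 6.
Reverse-coded (reverse-coded value = 6 − response):
  item 1: 4
  item 2: 6 − 3 = 3
  item 3: 6 − 1 = 5
  item 4: 2
  item 5: 4
  item 6: 3
  item 7: 6 − 4 = 2
  item 8: 6 − 6 = 0
  item 9: 6
Sum = 4 + 3 + 5 + 2 + 4 + 3 + 2 + 0 + 6 = 29

29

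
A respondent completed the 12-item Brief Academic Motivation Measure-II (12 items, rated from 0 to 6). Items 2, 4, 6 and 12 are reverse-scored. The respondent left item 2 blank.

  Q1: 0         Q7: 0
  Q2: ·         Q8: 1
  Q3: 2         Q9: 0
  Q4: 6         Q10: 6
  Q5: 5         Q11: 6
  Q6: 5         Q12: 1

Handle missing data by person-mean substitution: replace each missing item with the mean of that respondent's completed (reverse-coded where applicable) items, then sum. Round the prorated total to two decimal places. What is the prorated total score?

28.36

Reverse-coded (reversed = (0+6) − raw = 6 − raw):
  item 4: 6 − 6 = 0
  item 6: 6 − 5 = 1
  item 12: 6 − 1 = 5
Completed scored items (11 of 12): 0, 2, 0, 5, 1, 0, 1, 0, 6, 6, 5; sum = 26.
Person mean = 26 / 11 ≈ 2.3636
Prorated total = (26 / 11) × 12 = 28.36 (to 2 dp)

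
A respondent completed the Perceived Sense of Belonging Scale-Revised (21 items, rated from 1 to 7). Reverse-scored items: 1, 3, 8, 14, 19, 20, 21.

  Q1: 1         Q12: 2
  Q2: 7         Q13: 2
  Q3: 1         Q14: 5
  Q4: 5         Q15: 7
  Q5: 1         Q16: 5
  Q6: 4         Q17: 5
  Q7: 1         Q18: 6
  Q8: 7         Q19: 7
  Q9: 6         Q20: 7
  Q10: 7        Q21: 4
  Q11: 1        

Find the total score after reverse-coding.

83

Reverse-scored items use 8 − raw:
  item 1: 8 − 1 = 7
  item 3: 8 − 1 = 7
  item 8: 8 − 7 = 1
  item 14: 8 − 5 = 3
  item 19: 8 − 7 = 1
  item 20: 8 − 7 = 1
  item 21: 8 − 4 = 4
Scored items: 7, 7, 7, 5, 1, 4, 1, 1, 6, 7, 1, 2, 2, 3, 7, 5, 5, 6, 1, 1, 4
Total = 7 + 7 + 7 + 5 + 1 + 4 + 1 + 1 + 6 + 7 + 1 + 2 + 2 + 3 + 7 + 5 + 5 + 6 + 1 + 1 + 4 = 83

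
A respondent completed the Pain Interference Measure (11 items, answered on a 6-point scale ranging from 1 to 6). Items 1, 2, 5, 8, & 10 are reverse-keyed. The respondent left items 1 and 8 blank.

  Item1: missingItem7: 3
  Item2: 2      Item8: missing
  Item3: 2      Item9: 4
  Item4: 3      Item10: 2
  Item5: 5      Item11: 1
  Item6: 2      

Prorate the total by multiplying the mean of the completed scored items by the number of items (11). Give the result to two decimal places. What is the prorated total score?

33.00

Reverse-coded (reverse-coded value = 7 − response):
  item 2: 7 − 2 = 5
  item 5: 7 − 5 = 2
  item 10: 7 − 2 = 5
Completed scored items (9 of 11): 5, 2, 3, 2, 2, 3, 4, 5, 1; sum = 27.
Person mean = 27 / 9 ≈ 3.0000
Prorated total = (27 / 9) × 11 = 33.00 (to 2 dp)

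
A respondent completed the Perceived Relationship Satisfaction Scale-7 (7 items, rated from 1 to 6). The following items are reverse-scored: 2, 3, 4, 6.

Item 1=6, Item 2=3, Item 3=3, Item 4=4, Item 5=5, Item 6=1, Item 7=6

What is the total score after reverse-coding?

Apply reverse scoring (reversed = (1+6) − raw = 7 − raw):
  item 2: 7 − 3 = 4
  item 3: 7 − 3 = 4
  item 4: 7 − 4 = 3
  item 6: 7 − 1 = 6
After reverse-coding: 6, 4, 4, 3, 5, 6, 6
Total = 6 + 4 + 4 + 3 + 5 + 6 + 6 = 34

34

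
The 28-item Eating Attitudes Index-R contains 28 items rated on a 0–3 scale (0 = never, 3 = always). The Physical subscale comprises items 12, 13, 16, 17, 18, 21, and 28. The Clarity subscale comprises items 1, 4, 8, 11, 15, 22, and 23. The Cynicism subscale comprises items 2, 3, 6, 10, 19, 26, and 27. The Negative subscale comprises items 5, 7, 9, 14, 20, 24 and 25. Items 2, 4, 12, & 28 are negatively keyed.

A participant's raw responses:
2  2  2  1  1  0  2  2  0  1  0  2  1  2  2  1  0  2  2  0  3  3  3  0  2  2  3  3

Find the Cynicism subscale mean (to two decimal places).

1.57

Cynicism items: 2, 3, 6, 10, 19, 26, 27.
Of these, item 2 is negatively keyed; on a 0–3 scale, reversed = 3 − raw.
  item 2: 3 − 2 = 1
  item 3: 2
  item 6: 0
  item 10: 1
  item 19: 2
  item 26: 2
  item 27: 3
Sum = 1 + 2 + 0 + 1 + 2 + 2 + 3 = 11
Mean = 11 / 7 = 1.57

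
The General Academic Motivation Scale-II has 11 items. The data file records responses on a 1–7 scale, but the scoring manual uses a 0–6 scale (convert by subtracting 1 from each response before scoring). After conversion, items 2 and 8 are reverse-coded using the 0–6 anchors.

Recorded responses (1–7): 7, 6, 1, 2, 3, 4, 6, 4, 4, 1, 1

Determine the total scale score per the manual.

24

Convert to 0–6: 6, 5, 0, 1, 2, 3, 5, 3, 3, 0, 0
Reverse-coded (reversed = (0+6) − raw = 6 − raw):
  item 2: 6 − 5 = 1
  item 8: 6 − 3 = 3
Scored: 6, 1, 0, 1, 2, 3, 5, 3, 3, 0, 0
Total = 24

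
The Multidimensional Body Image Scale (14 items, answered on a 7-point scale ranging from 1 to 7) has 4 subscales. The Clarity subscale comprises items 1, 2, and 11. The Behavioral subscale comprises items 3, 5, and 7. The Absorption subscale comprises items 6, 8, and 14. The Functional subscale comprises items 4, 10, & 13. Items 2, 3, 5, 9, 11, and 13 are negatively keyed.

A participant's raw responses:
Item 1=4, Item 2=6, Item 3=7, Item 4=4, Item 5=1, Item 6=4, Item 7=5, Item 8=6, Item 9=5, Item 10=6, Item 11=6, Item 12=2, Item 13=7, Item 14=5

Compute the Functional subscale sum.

Functional items: 4, 10, 13.
Of these, item 13 is negatively keyed; reversed = (1+7) − raw = 8 − raw.
  item 4: 4
  item 10: 6
  item 13: 8 − 7 = 1
Sum = 4 + 6 + 1 = 11

11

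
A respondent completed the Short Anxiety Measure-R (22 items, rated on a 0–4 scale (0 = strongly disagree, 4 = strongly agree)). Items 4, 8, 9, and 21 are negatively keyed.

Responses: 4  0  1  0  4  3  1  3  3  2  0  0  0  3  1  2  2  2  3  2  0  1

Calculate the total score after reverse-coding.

41

Reversing items 4, 8, 9, and 21 with 4 − raw:
Total = 4 + 0 + 1 + (4−0) + 4 + 3 + 1 + (4−3) + (4−3) + 2 + 0 + 0 + 0 + 3 + 1 + 2 + 2 + 2 + 3 + 2 + (4−0) + 1
      = 4 + 0 + 1 + 4 + 4 + 3 + 1 + 1 + 1 + 2 + 0 + 0 + 0 + 3 + 1 + 2 + 2 + 2 + 3 + 2 + 4 + 1 = 41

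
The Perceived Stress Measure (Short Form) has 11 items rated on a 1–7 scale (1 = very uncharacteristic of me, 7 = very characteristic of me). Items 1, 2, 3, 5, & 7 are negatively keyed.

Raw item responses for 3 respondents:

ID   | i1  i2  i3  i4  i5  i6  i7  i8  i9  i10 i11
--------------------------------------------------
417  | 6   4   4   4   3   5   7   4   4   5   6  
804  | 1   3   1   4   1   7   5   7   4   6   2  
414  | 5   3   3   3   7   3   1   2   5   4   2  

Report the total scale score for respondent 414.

Respondent 414 raw: 5, 3, 3, 3, 7, 3, 1, 2, 5, 4, 2.
Reverse-coded (reverse-coded value = 8 − response):
  item 1: 8 − 5 = 3
  item 2: 8 − 3 = 5
  item 3: 8 − 3 = 5
  item 4: 3
  item 5: 8 − 7 = 1
  item 6: 3
  item 7: 8 − 1 = 7
  item 8: 2
  item 9: 5
  item 10: 4
  item 11: 2
Sum = 3 + 5 + 5 + 3 + 1 + 3 + 7 + 2 + 5 + 4 + 2 = 40

40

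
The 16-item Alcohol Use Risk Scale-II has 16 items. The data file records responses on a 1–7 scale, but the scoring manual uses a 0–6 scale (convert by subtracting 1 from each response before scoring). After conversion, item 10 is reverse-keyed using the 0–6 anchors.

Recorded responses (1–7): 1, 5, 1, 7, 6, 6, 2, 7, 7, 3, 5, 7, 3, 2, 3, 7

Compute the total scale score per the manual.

Convert to 0–6: 0, 4, 0, 6, 5, 5, 1, 6, 6, 2, 4, 6, 2, 1, 2, 6
Reverse-coded (reversed = (0+6) − raw = 6 − raw):
  item 10: 6 − 2 = 4
Scored: 0, 4, 0, 6, 5, 5, 1, 6, 6, 4, 4, 6, 2, 1, 2, 6
Total = 58

58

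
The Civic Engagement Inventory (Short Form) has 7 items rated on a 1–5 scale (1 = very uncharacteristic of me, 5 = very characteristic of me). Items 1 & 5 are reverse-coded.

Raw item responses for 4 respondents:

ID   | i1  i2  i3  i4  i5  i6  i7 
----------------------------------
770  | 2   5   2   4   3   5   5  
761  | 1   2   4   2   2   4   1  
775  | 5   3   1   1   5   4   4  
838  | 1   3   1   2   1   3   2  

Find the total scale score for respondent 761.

Respondent 761 raw: 1, 2, 4, 2, 2, 4, 1.
Reverse-coded (reversed = (1+5) − raw = 6 − raw):
  item 1: 6 − 1 = 5
  item 2: 2
  item 3: 4
  item 4: 2
  item 5: 6 − 2 = 4
  item 6: 4
  item 7: 1
Sum = 5 + 2 + 4 + 2 + 4 + 4 + 1 = 22

22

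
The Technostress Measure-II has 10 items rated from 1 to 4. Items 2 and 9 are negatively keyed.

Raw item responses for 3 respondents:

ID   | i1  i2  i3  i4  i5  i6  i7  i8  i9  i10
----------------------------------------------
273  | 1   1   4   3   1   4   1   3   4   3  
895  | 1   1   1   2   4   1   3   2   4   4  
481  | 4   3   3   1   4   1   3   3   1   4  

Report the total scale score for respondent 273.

Respondent 273 raw: 1, 1, 4, 3, 1, 4, 1, 3, 4, 3.
Reverse-coded (on a 1–4 scale, reversed = 5 − raw):
  item 1: 1
  item 2: 5 − 1 = 4
  item 3: 4
  item 4: 3
  item 5: 1
  item 6: 4
  item 7: 1
  item 8: 3
  item 9: 5 − 4 = 1
  item 10: 3
Sum = 1 + 4 + 4 + 3 + 1 + 4 + 1 + 3 + 1 + 3 = 25

25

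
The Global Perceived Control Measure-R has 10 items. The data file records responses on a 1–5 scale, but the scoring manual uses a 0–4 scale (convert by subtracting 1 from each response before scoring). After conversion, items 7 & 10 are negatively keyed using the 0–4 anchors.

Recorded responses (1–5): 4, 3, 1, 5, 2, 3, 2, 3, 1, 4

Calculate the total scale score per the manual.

18

Convert to 0–4: 3, 2, 0, 4, 1, 2, 1, 2, 0, 3
Reverse-coded (reverse-coded value = 4 − response):
  item 7: 4 − 1 = 3
  item 10: 4 − 3 = 1
Scored: 3, 2, 0, 4, 1, 2, 3, 2, 0, 1
Total = 18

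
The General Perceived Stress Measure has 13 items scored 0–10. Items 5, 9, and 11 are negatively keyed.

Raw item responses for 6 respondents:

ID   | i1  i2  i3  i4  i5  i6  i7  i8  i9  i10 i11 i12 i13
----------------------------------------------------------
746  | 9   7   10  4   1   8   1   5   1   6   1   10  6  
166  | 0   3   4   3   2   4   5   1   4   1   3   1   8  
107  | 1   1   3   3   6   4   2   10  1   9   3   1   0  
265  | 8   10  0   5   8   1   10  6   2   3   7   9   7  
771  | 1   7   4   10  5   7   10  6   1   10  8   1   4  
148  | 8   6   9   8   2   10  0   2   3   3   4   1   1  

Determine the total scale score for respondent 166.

51

Respondent 166 raw: 0, 3, 4, 3, 2, 4, 5, 1, 4, 1, 3, 1, 8.
Reverse-coded (reversed = (0+10) − raw = 10 − raw):
  item 1: 0
  item 2: 3
  item 3: 4
  item 4: 3
  item 5: 10 − 2 = 8
  item 6: 4
  item 7: 5
  item 8: 1
  item 9: 10 − 4 = 6
  item 10: 1
  item 11: 10 − 3 = 7
  item 12: 1
  item 13: 8
Sum = 0 + 3 + 4 + 3 + 8 + 4 + 5 + 1 + 6 + 1 + 7 + 1 + 8 = 51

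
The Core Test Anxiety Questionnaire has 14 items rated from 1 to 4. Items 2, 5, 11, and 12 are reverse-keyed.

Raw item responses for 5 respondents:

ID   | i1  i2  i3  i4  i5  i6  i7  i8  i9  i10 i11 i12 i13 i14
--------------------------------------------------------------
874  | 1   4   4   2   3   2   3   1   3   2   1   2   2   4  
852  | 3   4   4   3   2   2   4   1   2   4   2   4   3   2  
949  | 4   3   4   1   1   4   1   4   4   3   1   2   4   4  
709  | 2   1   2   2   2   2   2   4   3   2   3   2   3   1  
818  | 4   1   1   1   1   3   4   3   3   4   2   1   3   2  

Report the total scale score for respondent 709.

Respondent 709 raw: 2, 1, 2, 2, 2, 2, 2, 4, 3, 2, 3, 2, 3, 1.
Reverse-coded (reversed = (1+4) − raw = 5 − raw):
  item 1: 2
  item 2: 5 − 1 = 4
  item 3: 2
  item 4: 2
  item 5: 5 − 2 = 3
  item 6: 2
  item 7: 2
  item 8: 4
  item 9: 3
  item 10: 2
  item 11: 5 − 3 = 2
  item 12: 5 − 2 = 3
  item 13: 3
  item 14: 1
Sum = 2 + 4 + 2 + 2 + 3 + 2 + 2 + 4 + 3 + 2 + 2 + 3 + 3 + 1 = 35

35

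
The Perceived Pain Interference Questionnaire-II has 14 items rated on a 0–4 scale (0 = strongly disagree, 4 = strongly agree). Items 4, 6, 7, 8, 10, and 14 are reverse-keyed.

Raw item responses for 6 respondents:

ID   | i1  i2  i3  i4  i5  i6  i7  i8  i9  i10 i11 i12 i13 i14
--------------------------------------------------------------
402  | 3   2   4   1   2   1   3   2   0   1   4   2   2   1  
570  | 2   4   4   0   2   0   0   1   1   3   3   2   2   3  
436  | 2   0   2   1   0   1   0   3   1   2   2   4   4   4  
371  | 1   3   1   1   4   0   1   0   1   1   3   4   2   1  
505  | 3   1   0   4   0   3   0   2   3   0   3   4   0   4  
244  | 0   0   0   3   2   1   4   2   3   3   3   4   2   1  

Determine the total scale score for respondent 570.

Respondent 570 raw: 2, 4, 4, 0, 2, 0, 0, 1, 1, 3, 3, 2, 2, 3.
Reverse-coded (reversed = (0+4) − raw = 4 − raw):
  item 1: 2
  item 2: 4
  item 3: 4
  item 4: 4 − 0 = 4
  item 5: 2
  item 6: 4 − 0 = 4
  item 7: 4 − 0 = 4
  item 8: 4 − 1 = 3
  item 9: 1
  item 10: 4 − 3 = 1
  item 11: 3
  item 12: 2
  item 13: 2
  item 14: 4 − 3 = 1
Sum = 2 + 4 + 4 + 4 + 2 + 4 + 4 + 3 + 1 + 1 + 3 + 2 + 2 + 1 = 37

37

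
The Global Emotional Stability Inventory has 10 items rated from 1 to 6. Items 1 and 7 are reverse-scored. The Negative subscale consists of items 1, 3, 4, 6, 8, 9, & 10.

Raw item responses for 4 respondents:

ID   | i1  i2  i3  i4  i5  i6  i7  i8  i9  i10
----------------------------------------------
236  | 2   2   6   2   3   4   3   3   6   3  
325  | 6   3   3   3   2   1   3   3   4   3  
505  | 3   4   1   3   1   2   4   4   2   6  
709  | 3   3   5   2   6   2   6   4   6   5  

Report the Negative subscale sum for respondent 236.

Respondent 236 raw: 2, 2, 6, 2, 3, 4, 3, 3, 6, 3.
Negative items: 1, 3, 4, 6, 8, 9, 10.
Reverse-coded (on a 1–6 scale, reversed = 7 − raw):
  item 1: 7 − 2 = 5
  item 3: 6
  item 4: 2
  item 6: 4
  item 8: 3
  item 9: 6
  item 10: 3
Sum = 5 + 6 + 2 + 4 + 3 + 6 + 3 = 29

29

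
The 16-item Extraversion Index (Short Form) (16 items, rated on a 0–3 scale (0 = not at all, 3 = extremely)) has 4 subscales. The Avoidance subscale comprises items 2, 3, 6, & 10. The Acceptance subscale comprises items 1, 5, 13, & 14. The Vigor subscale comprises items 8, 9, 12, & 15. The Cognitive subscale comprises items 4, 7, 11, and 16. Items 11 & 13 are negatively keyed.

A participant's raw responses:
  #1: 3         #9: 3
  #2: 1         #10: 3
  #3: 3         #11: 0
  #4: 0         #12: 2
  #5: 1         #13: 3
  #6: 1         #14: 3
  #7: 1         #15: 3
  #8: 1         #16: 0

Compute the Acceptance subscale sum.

Acceptance items: 1, 5, 13, 14.
Of these, item 13 is negatively keyed; reversed = (0+3) − raw = 3 − raw.
  item 1: 3
  item 5: 1
  item 13: 3 − 3 = 0
  item 14: 3
Sum = 3 + 1 + 0 + 3 = 7

7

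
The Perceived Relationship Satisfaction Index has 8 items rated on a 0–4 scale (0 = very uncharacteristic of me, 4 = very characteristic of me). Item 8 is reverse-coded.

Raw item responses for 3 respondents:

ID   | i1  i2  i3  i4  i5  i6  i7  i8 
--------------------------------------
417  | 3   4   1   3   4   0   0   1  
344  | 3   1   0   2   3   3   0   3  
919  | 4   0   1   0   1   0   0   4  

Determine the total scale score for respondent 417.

18

Respondent 417 raw: 3, 4, 1, 3, 4, 0, 0, 1.
Reverse-coded (on a 0–4 scale, reversed = 4 − raw):
  item 1: 3
  item 2: 4
  item 3: 1
  item 4: 3
  item 5: 4
  item 6: 0
  item 7: 0
  item 8: 4 − 1 = 3
Sum = 3 + 4 + 1 + 3 + 4 + 0 + 0 + 3 = 18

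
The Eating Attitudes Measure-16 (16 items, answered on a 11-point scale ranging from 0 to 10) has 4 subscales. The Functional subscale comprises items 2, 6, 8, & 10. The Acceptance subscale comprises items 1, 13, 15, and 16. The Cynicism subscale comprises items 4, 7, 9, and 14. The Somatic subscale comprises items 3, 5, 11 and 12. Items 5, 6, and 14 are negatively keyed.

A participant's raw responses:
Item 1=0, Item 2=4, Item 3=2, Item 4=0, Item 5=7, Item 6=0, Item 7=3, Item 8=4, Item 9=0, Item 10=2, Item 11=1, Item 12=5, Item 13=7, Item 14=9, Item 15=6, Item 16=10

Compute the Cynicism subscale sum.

Cynicism items: 4, 7, 9, 14.
Of these, item 14 is negatively keyed; reversed = (0+10) − raw = 10 − raw.
  item 4: 0
  item 7: 3
  item 9: 0
  item 14: 10 − 9 = 1
Sum = 0 + 3 + 0 + 1 = 4

4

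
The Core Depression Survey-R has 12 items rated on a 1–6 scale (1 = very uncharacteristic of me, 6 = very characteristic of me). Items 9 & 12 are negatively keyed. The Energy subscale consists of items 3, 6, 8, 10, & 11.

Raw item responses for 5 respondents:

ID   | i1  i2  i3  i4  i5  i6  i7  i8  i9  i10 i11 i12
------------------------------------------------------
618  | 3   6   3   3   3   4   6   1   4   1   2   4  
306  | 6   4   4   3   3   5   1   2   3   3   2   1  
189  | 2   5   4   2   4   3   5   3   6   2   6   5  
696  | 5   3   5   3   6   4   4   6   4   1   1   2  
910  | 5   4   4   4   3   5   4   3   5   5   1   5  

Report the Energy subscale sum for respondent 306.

16

Respondent 306 raw: 6, 4, 4, 3, 3, 5, 1, 2, 3, 3, 2, 1.
Energy items: 3, 6, 8, 10, 11.
Reverse-coded (reverse-coded value = 7 − response):
  item 3: 4
  item 6: 5
  item 8: 2
  item 10: 3
  item 11: 2
Sum = 4 + 5 + 2 + 3 + 2 = 16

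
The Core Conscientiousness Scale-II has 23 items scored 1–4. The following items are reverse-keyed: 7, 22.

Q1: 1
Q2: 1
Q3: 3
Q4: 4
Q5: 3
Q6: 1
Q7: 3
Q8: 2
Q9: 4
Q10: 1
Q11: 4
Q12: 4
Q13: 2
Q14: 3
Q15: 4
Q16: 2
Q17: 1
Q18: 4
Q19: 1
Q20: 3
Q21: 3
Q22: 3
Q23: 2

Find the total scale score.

57

Apply reverse scoring (on a 1–4 scale, reversed = 5 − raw):
  item 7: 5 − 3 = 2
  item 22: 5 − 3 = 2
Scored items: 1, 1, 3, 4, 3, 1, 2, 2, 4, 1, 4, 4, 2, 3, 4, 2, 1, 4, 1, 3, 3, 2, 2
Total = 1 + 1 + 3 + 4 + 3 + 1 + 2 + 2 + 4 + 1 + 4 + 4 + 2 + 3 + 4 + 2 + 1 + 4 + 1 + 3 + 3 + 2 + 2 = 57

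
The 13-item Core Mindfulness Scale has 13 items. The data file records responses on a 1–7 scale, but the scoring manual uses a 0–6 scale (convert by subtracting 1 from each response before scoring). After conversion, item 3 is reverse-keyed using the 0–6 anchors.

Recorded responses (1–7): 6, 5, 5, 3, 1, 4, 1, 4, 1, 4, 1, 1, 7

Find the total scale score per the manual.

28

Convert to 0–6: 5, 4, 4, 2, 0, 3, 0, 3, 0, 3, 0, 0, 6
Reverse-coded (reversed = (0+6) − raw = 6 − raw):
  item 3: 6 − 4 = 2
Scored: 5, 4, 2, 2, 0, 3, 0, 3, 0, 3, 0, 0, 6
Total = 28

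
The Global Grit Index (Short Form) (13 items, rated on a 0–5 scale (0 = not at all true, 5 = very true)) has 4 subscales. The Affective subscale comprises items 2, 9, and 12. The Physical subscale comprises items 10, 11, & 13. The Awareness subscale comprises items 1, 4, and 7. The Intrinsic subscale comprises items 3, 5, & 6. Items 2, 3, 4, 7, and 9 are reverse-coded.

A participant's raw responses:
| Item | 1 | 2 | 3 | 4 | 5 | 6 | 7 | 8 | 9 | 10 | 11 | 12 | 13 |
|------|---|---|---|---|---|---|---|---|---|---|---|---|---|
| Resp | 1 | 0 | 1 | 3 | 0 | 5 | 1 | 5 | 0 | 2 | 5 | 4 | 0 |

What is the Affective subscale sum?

14

Affective items: 2, 9, 12.
Of these, items 2 & 9 are reverse-coded; on a 0–5 scale, reversed = 5 − raw.
  item 2: 5 − 0 = 5
  item 9: 5 − 0 = 5
  item 12: 4
Sum = 5 + 5 + 4 = 14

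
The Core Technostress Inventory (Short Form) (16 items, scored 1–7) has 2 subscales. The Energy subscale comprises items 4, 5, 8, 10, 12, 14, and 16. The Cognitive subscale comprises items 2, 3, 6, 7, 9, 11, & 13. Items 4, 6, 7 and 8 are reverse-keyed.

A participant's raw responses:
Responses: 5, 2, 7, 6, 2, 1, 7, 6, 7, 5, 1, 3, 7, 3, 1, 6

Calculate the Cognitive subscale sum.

Cognitive items: 2, 3, 6, 7, 9, 11, 13.
Of these, items 6 and 7 are reverse-keyed; reversed = (1+7) − raw = 8 − raw.
  item 2: 2
  item 3: 7
  item 6: 8 − 1 = 7
  item 7: 8 − 7 = 1
  item 9: 7
  item 11: 1
  item 13: 7
Sum = 2 + 7 + 7 + 1 + 7 + 1 + 7 = 32

32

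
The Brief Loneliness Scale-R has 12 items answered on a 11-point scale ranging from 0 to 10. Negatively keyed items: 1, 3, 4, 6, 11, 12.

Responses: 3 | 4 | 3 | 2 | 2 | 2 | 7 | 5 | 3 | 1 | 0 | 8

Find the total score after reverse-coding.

64

Apply reverse scoring (reverse-coded value = 10 − response):
  item 1: 10 − 3 = 7
  item 3: 10 − 3 = 7
  item 4: 10 − 2 = 8
  item 6: 10 − 2 = 8
  item 11: 10 − 0 = 10
  item 12: 10 − 8 = 2
Scored responses: 7, 4, 7, 8, 2, 8, 7, 5, 3, 1, 10, 2
Total = 7 + 4 + 7 + 8 + 2 + 8 + 7 + 5 + 3 + 1 + 10 + 2 = 64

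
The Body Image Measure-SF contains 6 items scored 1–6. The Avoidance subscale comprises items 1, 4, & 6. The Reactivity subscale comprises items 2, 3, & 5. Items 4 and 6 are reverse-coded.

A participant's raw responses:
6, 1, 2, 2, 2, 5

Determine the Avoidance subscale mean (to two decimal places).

4.33

Avoidance items: 1, 4, 6.
Of these, items 4 and 6 are reverse-coded; reverse-coded value = 7 − response.
  item 1: 6
  item 4: 7 − 2 = 5
  item 6: 7 − 5 = 2
Sum = 6 + 5 + 2 = 13
Mean = 13 / 3 = 4.33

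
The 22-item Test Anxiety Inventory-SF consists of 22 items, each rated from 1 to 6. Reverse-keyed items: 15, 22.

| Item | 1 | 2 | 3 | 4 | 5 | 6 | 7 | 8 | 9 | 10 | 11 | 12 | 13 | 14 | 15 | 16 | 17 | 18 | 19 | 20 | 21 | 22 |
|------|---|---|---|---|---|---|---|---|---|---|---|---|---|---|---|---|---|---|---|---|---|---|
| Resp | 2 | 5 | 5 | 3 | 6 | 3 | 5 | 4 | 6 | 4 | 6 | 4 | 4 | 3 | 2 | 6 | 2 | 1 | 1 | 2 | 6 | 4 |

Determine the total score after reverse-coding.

Reversing items 15 & 22 with 7 − raw:
Total = 2 + 5 + 5 + 3 + 6 + 3 + 5 + 4 + 6 + 4 + 6 + 4 + 4 + 3 + (7−2) + 6 + 2 + 1 + 1 + 2 + 6 + (7−4)
      = 2 + 5 + 5 + 3 + 6 + 3 + 5 + 4 + 6 + 4 + 6 + 4 + 4 + 3 + 5 + 6 + 2 + 1 + 1 + 2 + 6 + 3 = 86

86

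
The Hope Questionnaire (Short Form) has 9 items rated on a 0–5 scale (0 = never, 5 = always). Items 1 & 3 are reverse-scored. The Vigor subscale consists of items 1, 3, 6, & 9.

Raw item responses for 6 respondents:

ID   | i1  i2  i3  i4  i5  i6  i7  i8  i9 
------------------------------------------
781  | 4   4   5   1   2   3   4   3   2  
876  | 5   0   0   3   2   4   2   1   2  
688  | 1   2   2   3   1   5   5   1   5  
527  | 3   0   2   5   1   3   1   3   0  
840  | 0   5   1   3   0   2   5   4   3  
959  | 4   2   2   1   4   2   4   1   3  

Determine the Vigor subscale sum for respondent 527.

8

Respondent 527 raw: 3, 0, 2, 5, 1, 3, 1, 3, 0.
Vigor items: 1, 3, 6, 9.
Reverse-coded (reversed = (0+5) − raw = 5 − raw):
  item 1: 5 − 3 = 2
  item 3: 5 − 2 = 3
  item 6: 3
  item 9: 0
Sum = 2 + 3 + 3 + 0 = 8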